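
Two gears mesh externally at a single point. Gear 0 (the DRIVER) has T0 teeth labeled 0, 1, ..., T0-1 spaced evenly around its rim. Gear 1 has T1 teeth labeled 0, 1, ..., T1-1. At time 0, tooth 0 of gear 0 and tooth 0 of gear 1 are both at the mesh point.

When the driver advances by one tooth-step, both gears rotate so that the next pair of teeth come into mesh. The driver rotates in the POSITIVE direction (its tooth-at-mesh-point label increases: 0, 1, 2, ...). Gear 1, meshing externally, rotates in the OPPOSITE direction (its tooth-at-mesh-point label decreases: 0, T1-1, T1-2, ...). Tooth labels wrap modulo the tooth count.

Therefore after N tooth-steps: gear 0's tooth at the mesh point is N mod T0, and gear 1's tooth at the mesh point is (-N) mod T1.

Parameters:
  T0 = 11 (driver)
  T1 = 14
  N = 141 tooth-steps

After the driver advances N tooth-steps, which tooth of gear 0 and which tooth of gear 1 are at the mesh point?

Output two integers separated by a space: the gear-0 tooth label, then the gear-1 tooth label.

Gear 0 (driver, T0=11): tooth at mesh = N mod T0
  141 = 12 * 11 + 9, so 141 mod 11 = 9
  gear 0 tooth = 9
Gear 1 (driven, T1=14): tooth at mesh = (-N) mod T1
  141 = 10 * 14 + 1, so 141 mod 14 = 1
  (-141) mod 14 = (-1) mod 14 = 14 - 1 = 13
Mesh after 141 steps: gear-0 tooth 9 meets gear-1 tooth 13

Answer: 9 13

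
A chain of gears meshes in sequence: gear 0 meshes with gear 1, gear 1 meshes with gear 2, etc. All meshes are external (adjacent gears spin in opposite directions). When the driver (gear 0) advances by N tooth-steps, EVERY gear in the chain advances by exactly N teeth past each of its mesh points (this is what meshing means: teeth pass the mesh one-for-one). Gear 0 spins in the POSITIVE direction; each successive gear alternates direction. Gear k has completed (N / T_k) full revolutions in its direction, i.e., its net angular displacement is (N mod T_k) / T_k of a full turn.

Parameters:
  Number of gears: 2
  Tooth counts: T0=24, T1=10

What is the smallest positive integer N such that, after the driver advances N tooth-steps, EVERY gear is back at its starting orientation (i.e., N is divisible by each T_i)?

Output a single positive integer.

Gear k returns to start when N is a multiple of T_k.
All gears at start simultaneously when N is a common multiple of [24, 10]; the smallest such N is lcm(24, 10).
Start: lcm = T0 = 24
Fold in T1=10: gcd(24, 10) = 2; lcm(24, 10) = 24 * 10 / 2 = 240 / 2 = 120
Full cycle length = 120

Answer: 120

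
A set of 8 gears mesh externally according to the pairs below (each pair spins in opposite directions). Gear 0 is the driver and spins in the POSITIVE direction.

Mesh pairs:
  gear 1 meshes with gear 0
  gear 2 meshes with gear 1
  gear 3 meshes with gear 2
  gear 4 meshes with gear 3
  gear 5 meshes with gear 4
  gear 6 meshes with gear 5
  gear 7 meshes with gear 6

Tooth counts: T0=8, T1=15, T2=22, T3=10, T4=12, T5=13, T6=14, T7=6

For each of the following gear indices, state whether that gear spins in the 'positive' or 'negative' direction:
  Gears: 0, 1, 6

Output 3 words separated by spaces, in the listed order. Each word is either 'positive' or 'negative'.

Gear 0 (driver): positive (depth 0)
  gear 1: meshes with gear 0 -> depth 1 -> negative (opposite of gear 0)
  gear 2: meshes with gear 1 -> depth 2 -> positive (opposite of gear 1)
  gear 3: meshes with gear 2 -> depth 3 -> negative (opposite of gear 2)
  gear 4: meshes with gear 3 -> depth 4 -> positive (opposite of gear 3)
  gear 5: meshes with gear 4 -> depth 5 -> negative (opposite of gear 4)
  gear 6: meshes with gear 5 -> depth 6 -> positive (opposite of gear 5)
  gear 7: meshes with gear 6 -> depth 7 -> negative (opposite of gear 6)
Queried indices 0, 1, 6 -> positive, negative, positive

Answer: positive negative positive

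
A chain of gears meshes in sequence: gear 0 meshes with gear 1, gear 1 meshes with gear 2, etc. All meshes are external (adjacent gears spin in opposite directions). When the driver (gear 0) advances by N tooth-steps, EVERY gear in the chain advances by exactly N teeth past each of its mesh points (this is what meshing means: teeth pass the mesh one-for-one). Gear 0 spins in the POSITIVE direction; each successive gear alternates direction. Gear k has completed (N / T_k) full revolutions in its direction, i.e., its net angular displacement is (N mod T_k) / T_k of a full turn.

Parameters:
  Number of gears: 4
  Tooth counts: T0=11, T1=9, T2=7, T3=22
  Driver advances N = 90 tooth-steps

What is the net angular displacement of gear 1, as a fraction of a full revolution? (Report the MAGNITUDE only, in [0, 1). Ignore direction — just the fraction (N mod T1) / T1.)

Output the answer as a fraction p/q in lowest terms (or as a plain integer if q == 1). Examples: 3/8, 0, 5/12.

Chain of 4 gears, tooth counts: [11, 9, 7, 22]
  gear 0: T0=11, direction=positive, advance = 90 mod 11 = 2 teeth = 2/11 turn
  gear 1: T1=9, direction=negative, advance = 90 mod 9 = 0 teeth = 0/9 turn
  gear 2: T2=7, direction=positive, advance = 90 mod 7 = 6 teeth = 6/7 turn
  gear 3: T3=22, direction=negative, advance = 90 mod 22 = 2 teeth = 2/22 turn
Gear 1: 90 mod 9 = 0
Fraction = 0 / 9 = 0/1 (gcd(0,9)=9) = 0

Answer: 0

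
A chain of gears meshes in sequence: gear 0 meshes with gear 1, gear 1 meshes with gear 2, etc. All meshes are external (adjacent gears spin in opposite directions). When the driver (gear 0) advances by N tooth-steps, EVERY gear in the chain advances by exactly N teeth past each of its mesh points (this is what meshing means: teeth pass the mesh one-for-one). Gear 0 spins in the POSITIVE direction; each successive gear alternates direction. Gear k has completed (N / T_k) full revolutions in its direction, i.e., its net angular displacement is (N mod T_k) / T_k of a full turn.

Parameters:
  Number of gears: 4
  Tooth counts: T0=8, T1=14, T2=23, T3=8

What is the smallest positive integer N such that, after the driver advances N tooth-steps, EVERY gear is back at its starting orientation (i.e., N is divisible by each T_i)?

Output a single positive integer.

Gear k returns to start when N is a multiple of T_k.
All gears at start simultaneously when N is a common multiple of [8, 14, 23, 8]; the smallest such N is lcm(8, 14, 23, 8).
Start: lcm = T0 = 8
Fold in T1=14: gcd(8, 14) = 2; lcm(8, 14) = 8 * 14 / 2 = 112 / 2 = 56
Fold in T2=23: gcd(56, 23) = 1; lcm(56, 23) = 56 * 23 / 1 = 1288 / 1 = 1288
Fold in T3=8: gcd(1288, 8) = 8; lcm(1288, 8) = 1288 * 8 / 8 = 10304 / 8 = 1288
Full cycle length = 1288

Answer: 1288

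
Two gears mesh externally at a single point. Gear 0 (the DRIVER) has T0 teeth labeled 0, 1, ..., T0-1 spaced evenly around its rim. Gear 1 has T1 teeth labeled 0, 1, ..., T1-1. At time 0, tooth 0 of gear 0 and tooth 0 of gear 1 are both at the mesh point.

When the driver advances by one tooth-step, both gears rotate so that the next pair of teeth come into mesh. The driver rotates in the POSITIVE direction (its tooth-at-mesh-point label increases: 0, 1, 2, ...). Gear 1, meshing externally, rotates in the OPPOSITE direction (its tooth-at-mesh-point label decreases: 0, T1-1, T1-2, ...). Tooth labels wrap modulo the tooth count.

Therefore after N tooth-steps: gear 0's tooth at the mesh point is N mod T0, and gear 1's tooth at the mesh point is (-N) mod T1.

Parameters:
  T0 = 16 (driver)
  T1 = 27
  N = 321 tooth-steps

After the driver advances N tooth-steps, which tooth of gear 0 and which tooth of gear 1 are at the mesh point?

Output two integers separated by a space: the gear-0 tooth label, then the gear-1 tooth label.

Answer: 1 3

Derivation:
Gear 0 (driver, T0=16): tooth at mesh = N mod T0
  321 = 20 * 16 + 1, so 321 mod 16 = 1
  gear 0 tooth = 1
Gear 1 (driven, T1=27): tooth at mesh = (-N) mod T1
  321 = 11 * 27 + 24, so 321 mod 27 = 24
  (-321) mod 27 = (-24) mod 27 = 27 - 24 = 3
Mesh after 321 steps: gear-0 tooth 1 meets gear-1 tooth 3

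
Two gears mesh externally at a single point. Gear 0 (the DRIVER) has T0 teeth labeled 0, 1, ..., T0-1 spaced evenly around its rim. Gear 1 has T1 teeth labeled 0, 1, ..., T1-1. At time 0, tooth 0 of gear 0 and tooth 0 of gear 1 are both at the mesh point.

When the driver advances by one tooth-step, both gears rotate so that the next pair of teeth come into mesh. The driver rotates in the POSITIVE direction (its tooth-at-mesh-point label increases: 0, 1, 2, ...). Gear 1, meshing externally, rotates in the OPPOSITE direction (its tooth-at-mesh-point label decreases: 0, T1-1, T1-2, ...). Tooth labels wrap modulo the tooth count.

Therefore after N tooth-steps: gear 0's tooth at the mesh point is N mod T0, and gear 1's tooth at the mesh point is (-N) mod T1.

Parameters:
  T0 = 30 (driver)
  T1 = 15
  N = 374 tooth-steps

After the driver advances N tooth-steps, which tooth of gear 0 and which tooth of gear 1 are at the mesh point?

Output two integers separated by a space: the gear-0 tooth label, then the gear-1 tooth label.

Gear 0 (driver, T0=30): tooth at mesh = N mod T0
  374 = 12 * 30 + 14, so 374 mod 30 = 14
  gear 0 tooth = 14
Gear 1 (driven, T1=15): tooth at mesh = (-N) mod T1
  374 = 24 * 15 + 14, so 374 mod 15 = 14
  (-374) mod 15 = (-14) mod 15 = 15 - 14 = 1
Mesh after 374 steps: gear-0 tooth 14 meets gear-1 tooth 1

Answer: 14 1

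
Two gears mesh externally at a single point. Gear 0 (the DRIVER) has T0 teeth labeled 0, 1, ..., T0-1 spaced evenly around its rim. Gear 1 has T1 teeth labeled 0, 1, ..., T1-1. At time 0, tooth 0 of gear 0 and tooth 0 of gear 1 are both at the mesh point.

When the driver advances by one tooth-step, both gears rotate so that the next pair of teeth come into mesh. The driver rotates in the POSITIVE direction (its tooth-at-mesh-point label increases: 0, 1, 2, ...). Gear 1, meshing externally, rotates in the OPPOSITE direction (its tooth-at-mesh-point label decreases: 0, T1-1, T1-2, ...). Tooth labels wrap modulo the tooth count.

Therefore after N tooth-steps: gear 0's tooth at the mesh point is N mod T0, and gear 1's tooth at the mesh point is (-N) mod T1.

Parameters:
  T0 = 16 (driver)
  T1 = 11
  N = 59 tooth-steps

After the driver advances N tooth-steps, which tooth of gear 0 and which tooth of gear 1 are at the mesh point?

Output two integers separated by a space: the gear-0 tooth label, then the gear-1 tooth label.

Answer: 11 7

Derivation:
Gear 0 (driver, T0=16): tooth at mesh = N mod T0
  59 = 3 * 16 + 11, so 59 mod 16 = 11
  gear 0 tooth = 11
Gear 1 (driven, T1=11): tooth at mesh = (-N) mod T1
  59 = 5 * 11 + 4, so 59 mod 11 = 4
  (-59) mod 11 = (-4) mod 11 = 11 - 4 = 7
Mesh after 59 steps: gear-0 tooth 11 meets gear-1 tooth 7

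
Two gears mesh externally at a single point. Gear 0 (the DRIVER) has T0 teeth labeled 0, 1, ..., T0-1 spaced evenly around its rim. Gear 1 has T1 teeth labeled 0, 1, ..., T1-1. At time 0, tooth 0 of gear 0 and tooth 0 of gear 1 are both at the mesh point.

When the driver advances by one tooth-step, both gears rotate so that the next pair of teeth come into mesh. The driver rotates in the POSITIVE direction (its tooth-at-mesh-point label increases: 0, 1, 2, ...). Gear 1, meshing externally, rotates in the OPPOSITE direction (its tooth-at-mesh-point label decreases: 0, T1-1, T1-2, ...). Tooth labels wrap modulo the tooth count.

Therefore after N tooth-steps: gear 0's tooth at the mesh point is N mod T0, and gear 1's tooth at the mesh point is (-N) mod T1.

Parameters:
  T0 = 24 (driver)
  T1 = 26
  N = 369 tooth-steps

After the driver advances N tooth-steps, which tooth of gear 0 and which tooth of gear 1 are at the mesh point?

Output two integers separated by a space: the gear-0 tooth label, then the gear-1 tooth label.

Gear 0 (driver, T0=24): tooth at mesh = N mod T0
  369 = 15 * 24 + 9, so 369 mod 24 = 9
  gear 0 tooth = 9
Gear 1 (driven, T1=26): tooth at mesh = (-N) mod T1
  369 = 14 * 26 + 5, so 369 mod 26 = 5
  (-369) mod 26 = (-5) mod 26 = 26 - 5 = 21
Mesh after 369 steps: gear-0 tooth 9 meets gear-1 tooth 21

Answer: 9 21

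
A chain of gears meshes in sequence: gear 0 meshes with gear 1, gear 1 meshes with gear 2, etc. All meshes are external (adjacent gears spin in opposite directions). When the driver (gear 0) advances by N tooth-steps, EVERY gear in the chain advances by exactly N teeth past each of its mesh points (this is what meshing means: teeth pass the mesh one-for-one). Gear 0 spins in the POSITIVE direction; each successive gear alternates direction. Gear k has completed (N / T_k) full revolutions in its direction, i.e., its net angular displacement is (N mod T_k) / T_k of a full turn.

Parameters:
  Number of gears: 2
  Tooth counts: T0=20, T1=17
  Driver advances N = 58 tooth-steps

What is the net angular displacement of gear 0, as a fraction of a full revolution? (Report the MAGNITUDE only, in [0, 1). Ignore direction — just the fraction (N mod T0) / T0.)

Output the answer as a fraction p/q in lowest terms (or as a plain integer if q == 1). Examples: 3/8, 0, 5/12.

Chain of 2 gears, tooth counts: [20, 17]
  gear 0: T0=20, direction=positive, advance = 58 mod 20 = 18 teeth = 18/20 turn
  gear 1: T1=17, direction=negative, advance = 58 mod 17 = 7 teeth = 7/17 turn
Gear 0: 58 mod 20 = 18
Fraction = 18 / 20 = 9/10 (gcd(18,20)=2) = 9/10

Answer: 9/10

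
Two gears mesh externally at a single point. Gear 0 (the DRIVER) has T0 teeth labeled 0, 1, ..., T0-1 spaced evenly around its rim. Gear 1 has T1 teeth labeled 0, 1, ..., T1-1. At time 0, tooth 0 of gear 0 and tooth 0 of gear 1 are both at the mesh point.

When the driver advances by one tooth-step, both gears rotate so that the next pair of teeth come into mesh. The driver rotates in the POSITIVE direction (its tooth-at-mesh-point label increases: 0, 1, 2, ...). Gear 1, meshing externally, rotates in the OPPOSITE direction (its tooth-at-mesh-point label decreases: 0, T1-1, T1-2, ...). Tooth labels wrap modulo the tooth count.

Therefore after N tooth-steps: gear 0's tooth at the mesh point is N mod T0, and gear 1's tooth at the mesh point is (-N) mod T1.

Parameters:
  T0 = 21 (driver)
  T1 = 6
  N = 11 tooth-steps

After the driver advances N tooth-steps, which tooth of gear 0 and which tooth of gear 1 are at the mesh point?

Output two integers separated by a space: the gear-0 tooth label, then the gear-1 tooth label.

Gear 0 (driver, T0=21): tooth at mesh = N mod T0
  11 = 0 * 21 + 11, so 11 mod 21 = 11
  gear 0 tooth = 11
Gear 1 (driven, T1=6): tooth at mesh = (-N) mod T1
  11 = 1 * 6 + 5, so 11 mod 6 = 5
  (-11) mod 6 = (-5) mod 6 = 6 - 5 = 1
Mesh after 11 steps: gear-0 tooth 11 meets gear-1 tooth 1

Answer: 11 1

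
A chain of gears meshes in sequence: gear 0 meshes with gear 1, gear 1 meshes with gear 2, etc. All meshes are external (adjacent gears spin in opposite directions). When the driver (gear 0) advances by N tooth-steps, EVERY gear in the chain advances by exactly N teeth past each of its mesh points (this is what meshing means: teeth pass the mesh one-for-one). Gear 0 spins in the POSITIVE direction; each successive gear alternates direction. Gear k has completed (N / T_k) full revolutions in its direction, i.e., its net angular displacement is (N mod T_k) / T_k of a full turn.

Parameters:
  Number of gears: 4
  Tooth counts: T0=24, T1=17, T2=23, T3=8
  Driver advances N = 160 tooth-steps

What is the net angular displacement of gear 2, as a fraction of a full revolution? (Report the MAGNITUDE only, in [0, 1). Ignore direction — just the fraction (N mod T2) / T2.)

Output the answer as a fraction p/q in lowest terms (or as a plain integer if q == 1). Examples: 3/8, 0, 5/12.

Chain of 4 gears, tooth counts: [24, 17, 23, 8]
  gear 0: T0=24, direction=positive, advance = 160 mod 24 = 16 teeth = 16/24 turn
  gear 1: T1=17, direction=negative, advance = 160 mod 17 = 7 teeth = 7/17 turn
  gear 2: T2=23, direction=positive, advance = 160 mod 23 = 22 teeth = 22/23 turn
  gear 3: T3=8, direction=negative, advance = 160 mod 8 = 0 teeth = 0/8 turn
Gear 2: 160 mod 23 = 22
Fraction = 22 / 23 = 22/23 (gcd(22,23)=1) = 22/23

Answer: 22/23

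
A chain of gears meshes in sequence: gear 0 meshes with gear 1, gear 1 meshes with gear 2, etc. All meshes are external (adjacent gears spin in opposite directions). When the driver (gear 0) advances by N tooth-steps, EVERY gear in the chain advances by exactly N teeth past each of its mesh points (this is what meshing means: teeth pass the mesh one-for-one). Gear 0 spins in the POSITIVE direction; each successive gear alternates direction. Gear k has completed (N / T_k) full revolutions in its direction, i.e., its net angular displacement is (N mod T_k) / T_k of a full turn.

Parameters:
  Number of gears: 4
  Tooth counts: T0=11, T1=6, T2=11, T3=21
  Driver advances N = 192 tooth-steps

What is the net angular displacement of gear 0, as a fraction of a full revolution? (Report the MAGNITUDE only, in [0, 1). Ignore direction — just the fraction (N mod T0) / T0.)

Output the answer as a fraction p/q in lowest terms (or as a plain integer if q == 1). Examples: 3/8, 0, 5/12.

Chain of 4 gears, tooth counts: [11, 6, 11, 21]
  gear 0: T0=11, direction=positive, advance = 192 mod 11 = 5 teeth = 5/11 turn
  gear 1: T1=6, direction=negative, advance = 192 mod 6 = 0 teeth = 0/6 turn
  gear 2: T2=11, direction=positive, advance = 192 mod 11 = 5 teeth = 5/11 turn
  gear 3: T3=21, direction=negative, advance = 192 mod 21 = 3 teeth = 3/21 turn
Gear 0: 192 mod 11 = 5
Fraction = 5 / 11 = 5/11 (gcd(5,11)=1) = 5/11

Answer: 5/11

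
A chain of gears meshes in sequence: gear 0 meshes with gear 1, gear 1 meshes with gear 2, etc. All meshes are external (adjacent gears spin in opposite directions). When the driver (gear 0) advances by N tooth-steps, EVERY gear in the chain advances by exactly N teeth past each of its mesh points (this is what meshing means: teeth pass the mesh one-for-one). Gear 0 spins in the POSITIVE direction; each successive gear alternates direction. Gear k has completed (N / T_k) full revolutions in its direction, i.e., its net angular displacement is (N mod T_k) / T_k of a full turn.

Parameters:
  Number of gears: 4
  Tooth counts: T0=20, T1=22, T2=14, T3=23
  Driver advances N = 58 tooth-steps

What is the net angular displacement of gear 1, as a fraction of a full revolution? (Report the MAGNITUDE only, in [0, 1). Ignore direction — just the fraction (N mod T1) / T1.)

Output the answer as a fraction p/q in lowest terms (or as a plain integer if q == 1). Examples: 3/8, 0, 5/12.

Answer: 7/11

Derivation:
Chain of 4 gears, tooth counts: [20, 22, 14, 23]
  gear 0: T0=20, direction=positive, advance = 58 mod 20 = 18 teeth = 18/20 turn
  gear 1: T1=22, direction=negative, advance = 58 mod 22 = 14 teeth = 14/22 turn
  gear 2: T2=14, direction=positive, advance = 58 mod 14 = 2 teeth = 2/14 turn
  gear 3: T3=23, direction=negative, advance = 58 mod 23 = 12 teeth = 12/23 turn
Gear 1: 58 mod 22 = 14
Fraction = 14 / 22 = 7/11 (gcd(14,22)=2) = 7/11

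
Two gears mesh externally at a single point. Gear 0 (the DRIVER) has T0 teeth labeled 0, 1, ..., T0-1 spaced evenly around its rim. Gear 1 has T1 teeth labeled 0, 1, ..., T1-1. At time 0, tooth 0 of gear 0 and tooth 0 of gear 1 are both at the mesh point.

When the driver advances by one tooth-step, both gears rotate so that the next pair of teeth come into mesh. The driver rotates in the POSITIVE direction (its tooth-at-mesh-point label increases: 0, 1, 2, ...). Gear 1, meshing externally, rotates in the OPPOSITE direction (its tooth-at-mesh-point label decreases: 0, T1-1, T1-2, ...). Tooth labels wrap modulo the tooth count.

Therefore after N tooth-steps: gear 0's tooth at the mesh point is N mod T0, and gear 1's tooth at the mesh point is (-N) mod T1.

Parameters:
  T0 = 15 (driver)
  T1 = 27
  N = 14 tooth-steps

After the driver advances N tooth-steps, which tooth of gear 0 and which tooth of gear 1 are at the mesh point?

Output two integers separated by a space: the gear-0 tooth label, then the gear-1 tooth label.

Answer: 14 13

Derivation:
Gear 0 (driver, T0=15): tooth at mesh = N mod T0
  14 = 0 * 15 + 14, so 14 mod 15 = 14
  gear 0 tooth = 14
Gear 1 (driven, T1=27): tooth at mesh = (-N) mod T1
  14 = 0 * 27 + 14, so 14 mod 27 = 14
  (-14) mod 27 = (-14) mod 27 = 27 - 14 = 13
Mesh after 14 steps: gear-0 tooth 14 meets gear-1 tooth 13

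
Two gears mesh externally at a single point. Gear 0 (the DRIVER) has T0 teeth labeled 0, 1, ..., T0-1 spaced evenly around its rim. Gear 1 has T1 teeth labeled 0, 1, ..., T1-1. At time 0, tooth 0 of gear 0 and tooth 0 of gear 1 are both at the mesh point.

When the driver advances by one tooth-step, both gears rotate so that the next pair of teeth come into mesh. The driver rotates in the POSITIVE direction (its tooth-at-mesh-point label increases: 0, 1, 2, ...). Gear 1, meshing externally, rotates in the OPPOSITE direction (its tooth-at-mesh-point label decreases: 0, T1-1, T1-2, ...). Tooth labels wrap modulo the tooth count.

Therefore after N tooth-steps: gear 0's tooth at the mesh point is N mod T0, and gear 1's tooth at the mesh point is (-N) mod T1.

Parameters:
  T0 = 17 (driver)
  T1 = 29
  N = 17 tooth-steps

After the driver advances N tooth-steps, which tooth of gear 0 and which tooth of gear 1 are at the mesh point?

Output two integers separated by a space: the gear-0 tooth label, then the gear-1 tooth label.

Answer: 0 12

Derivation:
Gear 0 (driver, T0=17): tooth at mesh = N mod T0
  17 = 1 * 17 + 0, so 17 mod 17 = 0
  gear 0 tooth = 0
Gear 1 (driven, T1=29): tooth at mesh = (-N) mod T1
  17 = 0 * 29 + 17, so 17 mod 29 = 17
  (-17) mod 29 = (-17) mod 29 = 29 - 17 = 12
Mesh after 17 steps: gear-0 tooth 0 meets gear-1 tooth 12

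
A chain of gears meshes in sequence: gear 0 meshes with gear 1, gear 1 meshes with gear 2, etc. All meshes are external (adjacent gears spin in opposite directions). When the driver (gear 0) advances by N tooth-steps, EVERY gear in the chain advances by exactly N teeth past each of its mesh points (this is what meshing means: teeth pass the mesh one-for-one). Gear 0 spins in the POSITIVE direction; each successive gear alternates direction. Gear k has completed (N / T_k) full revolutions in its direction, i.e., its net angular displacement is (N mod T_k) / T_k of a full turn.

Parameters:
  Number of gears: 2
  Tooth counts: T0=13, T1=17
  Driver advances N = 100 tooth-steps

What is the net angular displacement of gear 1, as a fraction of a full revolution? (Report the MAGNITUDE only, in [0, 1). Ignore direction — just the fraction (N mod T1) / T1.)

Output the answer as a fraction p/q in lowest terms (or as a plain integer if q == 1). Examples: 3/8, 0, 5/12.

Answer: 15/17

Derivation:
Chain of 2 gears, tooth counts: [13, 17]
  gear 0: T0=13, direction=positive, advance = 100 mod 13 = 9 teeth = 9/13 turn
  gear 1: T1=17, direction=negative, advance = 100 mod 17 = 15 teeth = 15/17 turn
Gear 1: 100 mod 17 = 15
Fraction = 15 / 17 = 15/17 (gcd(15,17)=1) = 15/17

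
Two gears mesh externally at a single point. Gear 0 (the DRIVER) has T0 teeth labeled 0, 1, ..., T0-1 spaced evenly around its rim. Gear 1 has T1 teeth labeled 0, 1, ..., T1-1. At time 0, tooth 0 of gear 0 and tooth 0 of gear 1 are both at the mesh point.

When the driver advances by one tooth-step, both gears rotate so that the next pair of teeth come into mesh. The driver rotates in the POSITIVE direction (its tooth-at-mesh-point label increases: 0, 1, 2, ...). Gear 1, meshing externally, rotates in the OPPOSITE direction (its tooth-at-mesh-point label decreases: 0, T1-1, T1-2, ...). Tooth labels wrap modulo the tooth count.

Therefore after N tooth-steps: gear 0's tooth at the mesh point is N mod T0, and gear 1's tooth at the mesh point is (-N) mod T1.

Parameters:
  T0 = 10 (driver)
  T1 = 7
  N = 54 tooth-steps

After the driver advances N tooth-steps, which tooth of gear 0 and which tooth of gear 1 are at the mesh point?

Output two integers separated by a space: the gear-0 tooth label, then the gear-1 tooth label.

Gear 0 (driver, T0=10): tooth at mesh = N mod T0
  54 = 5 * 10 + 4, so 54 mod 10 = 4
  gear 0 tooth = 4
Gear 1 (driven, T1=7): tooth at mesh = (-N) mod T1
  54 = 7 * 7 + 5, so 54 mod 7 = 5
  (-54) mod 7 = (-5) mod 7 = 7 - 5 = 2
Mesh after 54 steps: gear-0 tooth 4 meets gear-1 tooth 2

Answer: 4 2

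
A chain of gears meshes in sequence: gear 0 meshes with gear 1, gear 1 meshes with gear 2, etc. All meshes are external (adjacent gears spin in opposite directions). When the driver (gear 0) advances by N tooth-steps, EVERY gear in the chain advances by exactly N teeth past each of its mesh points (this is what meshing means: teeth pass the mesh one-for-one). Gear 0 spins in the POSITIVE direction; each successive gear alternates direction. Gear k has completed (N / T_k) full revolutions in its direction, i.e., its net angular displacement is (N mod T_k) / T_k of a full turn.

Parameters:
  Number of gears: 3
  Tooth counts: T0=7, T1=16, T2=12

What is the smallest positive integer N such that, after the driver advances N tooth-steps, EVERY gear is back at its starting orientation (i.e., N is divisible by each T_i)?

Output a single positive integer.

Answer: 336

Derivation:
Gear k returns to start when N is a multiple of T_k.
All gears at start simultaneously when N is a common multiple of [7, 16, 12]; the smallest such N is lcm(7, 16, 12).
Start: lcm = T0 = 7
Fold in T1=16: gcd(7, 16) = 1; lcm(7, 16) = 7 * 16 / 1 = 112 / 1 = 112
Fold in T2=12: gcd(112, 12) = 4; lcm(112, 12) = 112 * 12 / 4 = 1344 / 4 = 336
Full cycle length = 336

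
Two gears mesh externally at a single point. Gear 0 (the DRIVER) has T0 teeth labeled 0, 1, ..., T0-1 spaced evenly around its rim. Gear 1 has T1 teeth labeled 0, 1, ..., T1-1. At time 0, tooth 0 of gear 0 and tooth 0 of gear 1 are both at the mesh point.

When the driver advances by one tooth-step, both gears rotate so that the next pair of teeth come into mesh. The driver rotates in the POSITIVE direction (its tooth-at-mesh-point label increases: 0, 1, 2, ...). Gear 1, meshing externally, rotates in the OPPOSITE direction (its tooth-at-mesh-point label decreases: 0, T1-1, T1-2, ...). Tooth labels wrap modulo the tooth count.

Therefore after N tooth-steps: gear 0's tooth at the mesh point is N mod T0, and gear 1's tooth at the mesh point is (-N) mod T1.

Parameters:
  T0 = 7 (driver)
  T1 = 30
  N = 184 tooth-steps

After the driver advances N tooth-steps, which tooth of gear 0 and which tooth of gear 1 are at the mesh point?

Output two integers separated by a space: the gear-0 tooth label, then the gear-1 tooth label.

Gear 0 (driver, T0=7): tooth at mesh = N mod T0
  184 = 26 * 7 + 2, so 184 mod 7 = 2
  gear 0 tooth = 2
Gear 1 (driven, T1=30): tooth at mesh = (-N) mod T1
  184 = 6 * 30 + 4, so 184 mod 30 = 4
  (-184) mod 30 = (-4) mod 30 = 30 - 4 = 26
Mesh after 184 steps: gear-0 tooth 2 meets gear-1 tooth 26

Answer: 2 26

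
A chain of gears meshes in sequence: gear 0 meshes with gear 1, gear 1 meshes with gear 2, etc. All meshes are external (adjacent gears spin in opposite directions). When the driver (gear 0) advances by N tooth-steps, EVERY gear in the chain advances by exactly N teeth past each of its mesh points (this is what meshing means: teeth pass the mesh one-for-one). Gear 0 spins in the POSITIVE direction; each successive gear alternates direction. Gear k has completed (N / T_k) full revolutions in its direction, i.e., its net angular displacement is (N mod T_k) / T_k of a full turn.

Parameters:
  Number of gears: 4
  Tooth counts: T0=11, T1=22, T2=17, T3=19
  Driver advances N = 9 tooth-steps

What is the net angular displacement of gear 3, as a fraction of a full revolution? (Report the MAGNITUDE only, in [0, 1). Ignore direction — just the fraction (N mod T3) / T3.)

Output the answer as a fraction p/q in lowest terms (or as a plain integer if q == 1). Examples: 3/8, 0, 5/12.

Chain of 4 gears, tooth counts: [11, 22, 17, 19]
  gear 0: T0=11, direction=positive, advance = 9 mod 11 = 9 teeth = 9/11 turn
  gear 1: T1=22, direction=negative, advance = 9 mod 22 = 9 teeth = 9/22 turn
  gear 2: T2=17, direction=positive, advance = 9 mod 17 = 9 teeth = 9/17 turn
  gear 3: T3=19, direction=negative, advance = 9 mod 19 = 9 teeth = 9/19 turn
Gear 3: 9 mod 19 = 9
Fraction = 9 / 19 = 9/19 (gcd(9,19)=1) = 9/19

Answer: 9/19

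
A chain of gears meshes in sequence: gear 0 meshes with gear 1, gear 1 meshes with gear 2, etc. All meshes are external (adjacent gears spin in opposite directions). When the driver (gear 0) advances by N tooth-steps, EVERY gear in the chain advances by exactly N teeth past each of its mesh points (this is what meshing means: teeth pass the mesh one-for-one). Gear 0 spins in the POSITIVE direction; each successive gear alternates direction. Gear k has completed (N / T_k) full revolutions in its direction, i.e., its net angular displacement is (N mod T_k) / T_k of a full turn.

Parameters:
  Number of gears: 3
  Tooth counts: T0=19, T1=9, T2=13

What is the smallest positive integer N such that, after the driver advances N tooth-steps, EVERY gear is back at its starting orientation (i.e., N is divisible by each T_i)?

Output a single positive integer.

Gear k returns to start when N is a multiple of T_k.
All gears at start simultaneously when N is a common multiple of [19, 9, 13]; the smallest such N is lcm(19, 9, 13).
Start: lcm = T0 = 19
Fold in T1=9: gcd(19, 9) = 1; lcm(19, 9) = 19 * 9 / 1 = 171 / 1 = 171
Fold in T2=13: gcd(171, 13) = 1; lcm(171, 13) = 171 * 13 / 1 = 2223 / 1 = 2223
Full cycle length = 2223

Answer: 2223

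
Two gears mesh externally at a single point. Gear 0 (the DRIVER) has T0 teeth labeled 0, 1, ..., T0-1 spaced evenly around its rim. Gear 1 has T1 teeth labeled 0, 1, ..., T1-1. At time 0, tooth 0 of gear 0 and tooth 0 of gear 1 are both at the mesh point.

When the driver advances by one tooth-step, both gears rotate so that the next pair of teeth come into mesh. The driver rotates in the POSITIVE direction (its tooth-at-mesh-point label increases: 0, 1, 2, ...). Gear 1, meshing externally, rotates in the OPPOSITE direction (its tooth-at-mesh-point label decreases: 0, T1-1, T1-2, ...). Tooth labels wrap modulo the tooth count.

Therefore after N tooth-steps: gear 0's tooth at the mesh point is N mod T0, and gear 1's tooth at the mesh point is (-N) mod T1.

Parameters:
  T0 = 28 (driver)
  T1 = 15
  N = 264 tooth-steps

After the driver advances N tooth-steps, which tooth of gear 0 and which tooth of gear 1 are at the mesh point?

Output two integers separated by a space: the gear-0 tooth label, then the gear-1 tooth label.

Answer: 12 6

Derivation:
Gear 0 (driver, T0=28): tooth at mesh = N mod T0
  264 = 9 * 28 + 12, so 264 mod 28 = 12
  gear 0 tooth = 12
Gear 1 (driven, T1=15): tooth at mesh = (-N) mod T1
  264 = 17 * 15 + 9, so 264 mod 15 = 9
  (-264) mod 15 = (-9) mod 15 = 15 - 9 = 6
Mesh after 264 steps: gear-0 tooth 12 meets gear-1 tooth 6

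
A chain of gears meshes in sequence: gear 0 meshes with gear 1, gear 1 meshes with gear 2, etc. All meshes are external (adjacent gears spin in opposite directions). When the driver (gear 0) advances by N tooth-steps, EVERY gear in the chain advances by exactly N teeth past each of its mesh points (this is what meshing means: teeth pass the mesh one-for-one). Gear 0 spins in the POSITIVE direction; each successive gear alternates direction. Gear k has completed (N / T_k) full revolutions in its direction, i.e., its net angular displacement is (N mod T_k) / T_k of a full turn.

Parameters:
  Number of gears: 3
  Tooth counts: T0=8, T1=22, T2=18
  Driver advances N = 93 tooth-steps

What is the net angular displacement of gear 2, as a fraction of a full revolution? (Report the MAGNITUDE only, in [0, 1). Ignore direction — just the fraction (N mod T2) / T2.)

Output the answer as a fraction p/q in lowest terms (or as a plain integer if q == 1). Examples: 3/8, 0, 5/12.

Chain of 3 gears, tooth counts: [8, 22, 18]
  gear 0: T0=8, direction=positive, advance = 93 mod 8 = 5 teeth = 5/8 turn
  gear 1: T1=22, direction=negative, advance = 93 mod 22 = 5 teeth = 5/22 turn
  gear 2: T2=18, direction=positive, advance = 93 mod 18 = 3 teeth = 3/18 turn
Gear 2: 93 mod 18 = 3
Fraction = 3 / 18 = 1/6 (gcd(3,18)=3) = 1/6

Answer: 1/6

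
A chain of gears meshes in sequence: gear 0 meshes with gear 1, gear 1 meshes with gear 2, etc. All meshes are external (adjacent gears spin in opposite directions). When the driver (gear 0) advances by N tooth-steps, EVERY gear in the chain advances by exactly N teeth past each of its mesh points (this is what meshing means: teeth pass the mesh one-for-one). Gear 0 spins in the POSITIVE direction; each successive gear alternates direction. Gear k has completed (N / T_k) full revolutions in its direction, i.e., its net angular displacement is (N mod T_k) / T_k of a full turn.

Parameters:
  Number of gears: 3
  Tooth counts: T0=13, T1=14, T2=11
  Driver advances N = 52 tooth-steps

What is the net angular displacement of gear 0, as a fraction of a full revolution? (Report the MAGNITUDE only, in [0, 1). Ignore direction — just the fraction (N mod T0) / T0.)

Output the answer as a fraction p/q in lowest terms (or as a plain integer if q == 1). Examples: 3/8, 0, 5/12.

Answer: 0

Derivation:
Chain of 3 gears, tooth counts: [13, 14, 11]
  gear 0: T0=13, direction=positive, advance = 52 mod 13 = 0 teeth = 0/13 turn
  gear 1: T1=14, direction=negative, advance = 52 mod 14 = 10 teeth = 10/14 turn
  gear 2: T2=11, direction=positive, advance = 52 mod 11 = 8 teeth = 8/11 turn
Gear 0: 52 mod 13 = 0
Fraction = 0 / 13 = 0/1 (gcd(0,13)=13) = 0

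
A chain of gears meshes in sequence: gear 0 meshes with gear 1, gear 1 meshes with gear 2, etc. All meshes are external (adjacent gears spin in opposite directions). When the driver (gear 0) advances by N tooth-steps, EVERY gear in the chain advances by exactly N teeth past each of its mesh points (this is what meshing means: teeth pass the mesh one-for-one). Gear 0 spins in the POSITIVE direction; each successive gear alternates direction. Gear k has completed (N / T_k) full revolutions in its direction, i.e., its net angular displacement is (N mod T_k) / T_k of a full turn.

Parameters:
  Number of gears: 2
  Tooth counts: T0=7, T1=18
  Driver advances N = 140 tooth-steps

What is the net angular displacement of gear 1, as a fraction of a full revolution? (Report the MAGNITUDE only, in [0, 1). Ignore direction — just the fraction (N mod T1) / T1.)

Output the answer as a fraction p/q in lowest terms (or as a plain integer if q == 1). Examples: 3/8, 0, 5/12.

Chain of 2 gears, tooth counts: [7, 18]
  gear 0: T0=7, direction=positive, advance = 140 mod 7 = 0 teeth = 0/7 turn
  gear 1: T1=18, direction=negative, advance = 140 mod 18 = 14 teeth = 14/18 turn
Gear 1: 140 mod 18 = 14
Fraction = 14 / 18 = 7/9 (gcd(14,18)=2) = 7/9

Answer: 7/9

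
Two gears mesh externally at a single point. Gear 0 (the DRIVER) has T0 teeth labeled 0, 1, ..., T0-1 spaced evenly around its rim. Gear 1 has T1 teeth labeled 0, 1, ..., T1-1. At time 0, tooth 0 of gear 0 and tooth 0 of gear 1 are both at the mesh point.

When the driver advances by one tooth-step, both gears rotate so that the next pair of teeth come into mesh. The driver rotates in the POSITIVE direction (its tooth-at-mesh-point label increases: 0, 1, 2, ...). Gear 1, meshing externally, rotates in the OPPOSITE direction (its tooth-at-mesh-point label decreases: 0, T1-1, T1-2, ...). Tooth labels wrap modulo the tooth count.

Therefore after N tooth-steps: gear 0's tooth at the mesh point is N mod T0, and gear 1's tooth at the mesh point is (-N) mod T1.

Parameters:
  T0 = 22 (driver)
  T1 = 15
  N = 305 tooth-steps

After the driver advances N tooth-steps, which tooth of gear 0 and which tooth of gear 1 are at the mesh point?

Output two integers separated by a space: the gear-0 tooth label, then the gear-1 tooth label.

Answer: 19 10

Derivation:
Gear 0 (driver, T0=22): tooth at mesh = N mod T0
  305 = 13 * 22 + 19, so 305 mod 22 = 19
  gear 0 tooth = 19
Gear 1 (driven, T1=15): tooth at mesh = (-N) mod T1
  305 = 20 * 15 + 5, so 305 mod 15 = 5
  (-305) mod 15 = (-5) mod 15 = 15 - 5 = 10
Mesh after 305 steps: gear-0 tooth 19 meets gear-1 tooth 10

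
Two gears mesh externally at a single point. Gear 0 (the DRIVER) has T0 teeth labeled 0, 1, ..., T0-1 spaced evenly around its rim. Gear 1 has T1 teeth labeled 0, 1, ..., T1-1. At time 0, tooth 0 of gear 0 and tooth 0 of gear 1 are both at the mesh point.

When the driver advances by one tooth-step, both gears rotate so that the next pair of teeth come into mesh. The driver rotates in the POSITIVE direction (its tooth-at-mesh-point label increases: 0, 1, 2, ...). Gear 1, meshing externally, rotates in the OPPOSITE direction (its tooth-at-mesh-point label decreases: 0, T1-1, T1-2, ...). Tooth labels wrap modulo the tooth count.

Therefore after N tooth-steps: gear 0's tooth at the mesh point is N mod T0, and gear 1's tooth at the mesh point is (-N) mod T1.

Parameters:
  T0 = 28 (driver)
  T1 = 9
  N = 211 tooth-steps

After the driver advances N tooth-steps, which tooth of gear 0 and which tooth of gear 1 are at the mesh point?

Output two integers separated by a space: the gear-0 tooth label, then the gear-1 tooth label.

Answer: 15 5

Derivation:
Gear 0 (driver, T0=28): tooth at mesh = N mod T0
  211 = 7 * 28 + 15, so 211 mod 28 = 15
  gear 0 tooth = 15
Gear 1 (driven, T1=9): tooth at mesh = (-N) mod T1
  211 = 23 * 9 + 4, so 211 mod 9 = 4
  (-211) mod 9 = (-4) mod 9 = 9 - 4 = 5
Mesh after 211 steps: gear-0 tooth 15 meets gear-1 tooth 5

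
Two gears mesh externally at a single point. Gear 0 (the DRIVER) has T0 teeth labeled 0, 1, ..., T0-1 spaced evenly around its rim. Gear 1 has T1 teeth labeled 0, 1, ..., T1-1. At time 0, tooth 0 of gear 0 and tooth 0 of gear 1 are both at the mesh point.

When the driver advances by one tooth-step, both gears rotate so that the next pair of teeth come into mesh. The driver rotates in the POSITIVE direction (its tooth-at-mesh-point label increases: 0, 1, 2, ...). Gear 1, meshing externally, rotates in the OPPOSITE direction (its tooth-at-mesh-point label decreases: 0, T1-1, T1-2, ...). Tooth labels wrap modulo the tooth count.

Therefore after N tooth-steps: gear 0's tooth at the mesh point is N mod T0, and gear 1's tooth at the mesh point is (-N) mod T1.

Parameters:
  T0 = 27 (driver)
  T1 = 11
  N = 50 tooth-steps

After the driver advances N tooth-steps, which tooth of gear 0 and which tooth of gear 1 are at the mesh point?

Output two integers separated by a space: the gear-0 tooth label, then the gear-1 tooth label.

Gear 0 (driver, T0=27): tooth at mesh = N mod T0
  50 = 1 * 27 + 23, so 50 mod 27 = 23
  gear 0 tooth = 23
Gear 1 (driven, T1=11): tooth at mesh = (-N) mod T1
  50 = 4 * 11 + 6, so 50 mod 11 = 6
  (-50) mod 11 = (-6) mod 11 = 11 - 6 = 5
Mesh after 50 steps: gear-0 tooth 23 meets gear-1 tooth 5

Answer: 23 5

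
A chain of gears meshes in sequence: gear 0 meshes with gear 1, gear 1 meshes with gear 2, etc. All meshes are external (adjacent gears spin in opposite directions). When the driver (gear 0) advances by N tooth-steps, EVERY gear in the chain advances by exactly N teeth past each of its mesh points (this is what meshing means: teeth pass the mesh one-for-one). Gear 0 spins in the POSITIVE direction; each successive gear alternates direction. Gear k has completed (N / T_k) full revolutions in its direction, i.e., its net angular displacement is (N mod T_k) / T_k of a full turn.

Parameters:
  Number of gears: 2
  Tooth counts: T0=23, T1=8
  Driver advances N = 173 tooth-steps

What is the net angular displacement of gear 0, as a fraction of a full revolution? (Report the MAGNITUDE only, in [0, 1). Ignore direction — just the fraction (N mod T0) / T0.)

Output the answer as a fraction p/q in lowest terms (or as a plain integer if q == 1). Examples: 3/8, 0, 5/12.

Chain of 2 gears, tooth counts: [23, 8]
  gear 0: T0=23, direction=positive, advance = 173 mod 23 = 12 teeth = 12/23 turn
  gear 1: T1=8, direction=negative, advance = 173 mod 8 = 5 teeth = 5/8 turn
Gear 0: 173 mod 23 = 12
Fraction = 12 / 23 = 12/23 (gcd(12,23)=1) = 12/23

Answer: 12/23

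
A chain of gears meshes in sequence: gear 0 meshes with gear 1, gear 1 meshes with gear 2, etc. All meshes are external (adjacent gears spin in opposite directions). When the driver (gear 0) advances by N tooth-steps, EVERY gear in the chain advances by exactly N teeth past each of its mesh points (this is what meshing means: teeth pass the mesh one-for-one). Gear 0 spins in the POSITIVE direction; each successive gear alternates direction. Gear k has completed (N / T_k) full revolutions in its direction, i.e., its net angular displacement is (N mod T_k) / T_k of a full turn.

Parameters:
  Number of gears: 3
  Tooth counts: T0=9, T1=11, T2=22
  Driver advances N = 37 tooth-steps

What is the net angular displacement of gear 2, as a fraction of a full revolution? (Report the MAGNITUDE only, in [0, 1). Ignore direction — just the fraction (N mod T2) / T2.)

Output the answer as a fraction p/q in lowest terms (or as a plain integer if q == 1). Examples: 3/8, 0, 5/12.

Answer: 15/22

Derivation:
Chain of 3 gears, tooth counts: [9, 11, 22]
  gear 0: T0=9, direction=positive, advance = 37 mod 9 = 1 teeth = 1/9 turn
  gear 1: T1=11, direction=negative, advance = 37 mod 11 = 4 teeth = 4/11 turn
  gear 2: T2=22, direction=positive, advance = 37 mod 22 = 15 teeth = 15/22 turn
Gear 2: 37 mod 22 = 15
Fraction = 15 / 22 = 15/22 (gcd(15,22)=1) = 15/22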